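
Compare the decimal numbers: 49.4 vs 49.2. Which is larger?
49.4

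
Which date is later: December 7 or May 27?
December 7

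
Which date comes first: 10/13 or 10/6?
10/6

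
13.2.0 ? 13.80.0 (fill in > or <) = <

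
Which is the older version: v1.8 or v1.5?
v1.5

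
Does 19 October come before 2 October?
No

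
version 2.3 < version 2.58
True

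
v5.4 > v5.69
False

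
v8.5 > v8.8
False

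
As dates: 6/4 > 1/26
True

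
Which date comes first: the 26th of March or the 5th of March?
the 5th of March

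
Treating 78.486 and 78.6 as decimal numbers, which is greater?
78.6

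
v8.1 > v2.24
True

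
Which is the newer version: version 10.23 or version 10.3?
version 10.23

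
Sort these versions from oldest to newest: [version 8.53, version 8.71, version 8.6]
[version 8.6, version 8.53, version 8.71]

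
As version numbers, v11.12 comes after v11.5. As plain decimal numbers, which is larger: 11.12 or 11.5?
11.5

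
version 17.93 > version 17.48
True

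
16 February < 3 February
False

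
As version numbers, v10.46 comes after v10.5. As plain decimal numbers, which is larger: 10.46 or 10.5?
10.5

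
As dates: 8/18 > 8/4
True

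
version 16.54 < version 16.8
False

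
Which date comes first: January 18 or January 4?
January 4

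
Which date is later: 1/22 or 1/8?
1/22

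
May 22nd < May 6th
False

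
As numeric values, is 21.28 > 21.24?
True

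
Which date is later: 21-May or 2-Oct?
2-Oct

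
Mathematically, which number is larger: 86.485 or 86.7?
86.7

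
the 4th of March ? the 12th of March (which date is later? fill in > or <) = <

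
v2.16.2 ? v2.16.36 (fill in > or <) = <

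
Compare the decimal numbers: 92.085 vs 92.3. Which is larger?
92.3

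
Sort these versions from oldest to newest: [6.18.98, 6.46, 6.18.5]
[6.18.5, 6.18.98, 6.46]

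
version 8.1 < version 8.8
True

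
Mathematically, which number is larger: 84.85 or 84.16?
84.85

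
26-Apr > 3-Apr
True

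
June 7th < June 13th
True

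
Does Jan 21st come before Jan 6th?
No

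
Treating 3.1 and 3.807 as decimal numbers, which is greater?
3.807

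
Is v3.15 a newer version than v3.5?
Yes. Version numbers are compared segment by segment as integers, not as decimals: minor version 15 > 5, so v3.15 > v3.5 (even though the decimal 3.15 < 3.5).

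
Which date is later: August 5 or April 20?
August 5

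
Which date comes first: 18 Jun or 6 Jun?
6 Jun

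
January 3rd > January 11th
False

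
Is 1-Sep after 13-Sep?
No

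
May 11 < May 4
False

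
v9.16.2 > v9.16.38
False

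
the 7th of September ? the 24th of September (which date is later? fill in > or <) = <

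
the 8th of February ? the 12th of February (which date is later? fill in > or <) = <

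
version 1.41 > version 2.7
False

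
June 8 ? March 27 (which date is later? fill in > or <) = >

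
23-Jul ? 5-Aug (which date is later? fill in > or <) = <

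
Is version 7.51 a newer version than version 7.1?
Yes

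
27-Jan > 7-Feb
False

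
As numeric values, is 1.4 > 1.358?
True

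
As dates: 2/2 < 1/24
False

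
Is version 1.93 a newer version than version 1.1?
Yes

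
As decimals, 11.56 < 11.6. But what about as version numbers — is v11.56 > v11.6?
True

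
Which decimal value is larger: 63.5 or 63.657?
63.657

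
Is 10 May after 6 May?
Yes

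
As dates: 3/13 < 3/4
False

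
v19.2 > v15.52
True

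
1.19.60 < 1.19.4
False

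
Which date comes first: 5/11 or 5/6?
5/6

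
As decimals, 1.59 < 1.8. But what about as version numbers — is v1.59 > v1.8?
True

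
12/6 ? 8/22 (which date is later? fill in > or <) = >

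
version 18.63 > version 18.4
True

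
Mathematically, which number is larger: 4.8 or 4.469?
4.8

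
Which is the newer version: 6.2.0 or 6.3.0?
6.3.0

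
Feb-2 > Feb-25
False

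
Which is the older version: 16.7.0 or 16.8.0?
16.7.0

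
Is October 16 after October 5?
Yes. Day 16 comes after day 5 in October — this is a date comparison, not a decimal one (the decimal 10.16 would be smaller than 10.5).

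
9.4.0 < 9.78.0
True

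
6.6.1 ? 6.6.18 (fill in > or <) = <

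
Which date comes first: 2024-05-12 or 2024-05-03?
2024-05-03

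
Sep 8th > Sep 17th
False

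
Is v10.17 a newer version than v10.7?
Yes. Version numbers are compared segment by segment as integers, not as decimals: minor version 17 > 7, so v10.17 > v10.7 (even though the decimal 10.17 < 10.7).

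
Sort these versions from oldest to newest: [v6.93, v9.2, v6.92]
[v6.92, v6.93, v9.2]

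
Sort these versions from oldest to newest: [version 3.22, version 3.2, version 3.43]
[version 3.2, version 3.22, version 3.43]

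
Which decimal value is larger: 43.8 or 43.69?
43.8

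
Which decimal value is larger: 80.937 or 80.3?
80.937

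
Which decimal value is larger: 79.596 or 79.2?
79.596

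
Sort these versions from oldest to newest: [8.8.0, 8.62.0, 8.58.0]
[8.8.0, 8.58.0, 8.62.0]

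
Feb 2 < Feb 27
True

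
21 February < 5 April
True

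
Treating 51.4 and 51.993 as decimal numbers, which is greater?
51.993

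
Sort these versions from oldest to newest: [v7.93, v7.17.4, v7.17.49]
[v7.17.4, v7.17.49, v7.93]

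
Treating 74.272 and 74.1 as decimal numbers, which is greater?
74.272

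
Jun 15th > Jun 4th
True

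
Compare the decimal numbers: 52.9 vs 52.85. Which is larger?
52.9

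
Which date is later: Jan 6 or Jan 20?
Jan 20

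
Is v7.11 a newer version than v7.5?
Yes. Version numbers are compared segment by segment as integers, not as decimals: minor version 11 > 5, so v7.11 > v7.5 (even though the decimal 7.11 < 7.5).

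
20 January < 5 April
True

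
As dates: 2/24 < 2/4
False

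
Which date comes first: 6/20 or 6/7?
6/7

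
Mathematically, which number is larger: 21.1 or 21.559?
21.559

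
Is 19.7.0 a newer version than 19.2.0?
Yes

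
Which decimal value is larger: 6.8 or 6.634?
6.8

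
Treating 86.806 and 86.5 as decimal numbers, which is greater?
86.806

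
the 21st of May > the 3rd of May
True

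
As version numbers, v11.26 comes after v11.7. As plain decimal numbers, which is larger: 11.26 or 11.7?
11.7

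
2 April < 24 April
True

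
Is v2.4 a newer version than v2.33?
No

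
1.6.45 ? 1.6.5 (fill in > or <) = >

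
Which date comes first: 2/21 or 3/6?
2/21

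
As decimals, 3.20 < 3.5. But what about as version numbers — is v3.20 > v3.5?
True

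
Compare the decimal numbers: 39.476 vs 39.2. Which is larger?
39.476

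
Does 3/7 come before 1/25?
No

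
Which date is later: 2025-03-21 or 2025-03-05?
2025-03-21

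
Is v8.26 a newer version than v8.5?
Yes. Version numbers are compared segment by segment as integers, not as decimals: minor version 26 > 5, so v8.26 > v8.5 (even though the decimal 8.26 < 8.5).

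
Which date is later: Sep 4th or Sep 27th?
Sep 27th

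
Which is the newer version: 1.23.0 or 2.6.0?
2.6.0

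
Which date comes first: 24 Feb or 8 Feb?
8 Feb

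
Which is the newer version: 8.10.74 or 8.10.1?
8.10.74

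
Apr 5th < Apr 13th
True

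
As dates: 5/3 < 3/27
False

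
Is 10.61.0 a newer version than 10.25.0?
Yes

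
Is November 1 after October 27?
Yes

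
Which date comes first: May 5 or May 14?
May 5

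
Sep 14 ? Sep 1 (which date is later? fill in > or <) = >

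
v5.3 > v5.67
False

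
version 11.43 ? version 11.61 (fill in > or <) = <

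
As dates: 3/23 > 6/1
False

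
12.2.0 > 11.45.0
True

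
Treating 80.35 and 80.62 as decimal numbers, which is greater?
80.62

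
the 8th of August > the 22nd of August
False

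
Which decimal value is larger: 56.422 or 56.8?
56.8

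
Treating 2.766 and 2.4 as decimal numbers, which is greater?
2.766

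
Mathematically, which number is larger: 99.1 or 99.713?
99.713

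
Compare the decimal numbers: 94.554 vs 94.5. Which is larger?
94.554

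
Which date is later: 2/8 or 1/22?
2/8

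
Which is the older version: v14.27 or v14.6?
v14.6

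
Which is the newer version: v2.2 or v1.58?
v2.2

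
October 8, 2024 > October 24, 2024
False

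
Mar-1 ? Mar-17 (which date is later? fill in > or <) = <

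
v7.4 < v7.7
True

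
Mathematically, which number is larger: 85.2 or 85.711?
85.711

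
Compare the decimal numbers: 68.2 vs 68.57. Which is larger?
68.57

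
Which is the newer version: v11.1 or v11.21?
v11.21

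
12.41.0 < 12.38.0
False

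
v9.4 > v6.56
True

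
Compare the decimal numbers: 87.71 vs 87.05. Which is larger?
87.71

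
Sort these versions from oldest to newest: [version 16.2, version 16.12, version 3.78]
[version 3.78, version 16.2, version 16.12]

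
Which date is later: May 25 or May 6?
May 25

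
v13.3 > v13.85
False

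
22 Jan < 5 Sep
True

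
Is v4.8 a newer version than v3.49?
Yes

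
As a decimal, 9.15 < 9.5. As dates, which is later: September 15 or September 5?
September 15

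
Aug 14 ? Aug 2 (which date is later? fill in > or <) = >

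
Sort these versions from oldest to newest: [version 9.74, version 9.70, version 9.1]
[version 9.1, version 9.70, version 9.74]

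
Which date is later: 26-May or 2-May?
26-May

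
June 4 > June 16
False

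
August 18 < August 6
False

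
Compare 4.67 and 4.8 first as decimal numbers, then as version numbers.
As decimals: 4.67 < 4.8. As versions: v4.67 > v4.8 (minor version 67 > 8).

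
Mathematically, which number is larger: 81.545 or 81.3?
81.545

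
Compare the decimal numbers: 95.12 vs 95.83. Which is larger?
95.83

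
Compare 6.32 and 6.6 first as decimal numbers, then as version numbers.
As decimals: 6.32 < 6.6. As versions: v6.32 > v6.6 (minor version 32 > 6).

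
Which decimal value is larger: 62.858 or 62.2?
62.858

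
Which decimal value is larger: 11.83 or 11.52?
11.83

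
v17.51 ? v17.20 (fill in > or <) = >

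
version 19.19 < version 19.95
True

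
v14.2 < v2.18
False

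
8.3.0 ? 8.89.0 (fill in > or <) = <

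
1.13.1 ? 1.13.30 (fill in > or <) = <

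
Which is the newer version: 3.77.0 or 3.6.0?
3.77.0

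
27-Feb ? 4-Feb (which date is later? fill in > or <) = >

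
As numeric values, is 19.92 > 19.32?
True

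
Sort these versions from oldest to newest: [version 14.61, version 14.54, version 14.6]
[version 14.6, version 14.54, version 14.61]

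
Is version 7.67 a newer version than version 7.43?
Yes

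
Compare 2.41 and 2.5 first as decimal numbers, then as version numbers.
As decimals: 2.41 < 2.5. As versions: v2.41 > v2.5 (minor version 41 > 5).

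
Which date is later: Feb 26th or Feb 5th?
Feb 26th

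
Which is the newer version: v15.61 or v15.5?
v15.61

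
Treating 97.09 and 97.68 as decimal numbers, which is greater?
97.68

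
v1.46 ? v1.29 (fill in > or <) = >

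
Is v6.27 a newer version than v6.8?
Yes. Version numbers are compared segment by segment as integers, not as decimals: minor version 27 > 8, so v6.27 > v6.8 (even though the decimal 6.27 < 6.8).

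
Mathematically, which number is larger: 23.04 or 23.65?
23.65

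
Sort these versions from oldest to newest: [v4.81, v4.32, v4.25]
[v4.25, v4.32, v4.81]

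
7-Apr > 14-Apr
False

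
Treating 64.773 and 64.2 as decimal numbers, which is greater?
64.773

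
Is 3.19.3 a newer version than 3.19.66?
No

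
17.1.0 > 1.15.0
True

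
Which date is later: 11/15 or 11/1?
11/15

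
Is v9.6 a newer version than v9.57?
No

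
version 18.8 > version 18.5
True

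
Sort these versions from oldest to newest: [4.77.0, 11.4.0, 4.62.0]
[4.62.0, 4.77.0, 11.4.0]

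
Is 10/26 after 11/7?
No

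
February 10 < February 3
False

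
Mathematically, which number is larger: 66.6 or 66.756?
66.756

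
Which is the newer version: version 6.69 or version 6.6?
version 6.69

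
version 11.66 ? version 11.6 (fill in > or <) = >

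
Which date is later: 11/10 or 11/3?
11/10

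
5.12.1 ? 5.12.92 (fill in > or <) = <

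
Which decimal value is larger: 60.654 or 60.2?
60.654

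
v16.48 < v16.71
True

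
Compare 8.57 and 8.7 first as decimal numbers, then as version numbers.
As decimals: 8.57 < 8.7. As versions: v8.57 > v8.7 (minor version 57 > 7).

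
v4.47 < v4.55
True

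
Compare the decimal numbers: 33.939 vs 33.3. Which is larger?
33.939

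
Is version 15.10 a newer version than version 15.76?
No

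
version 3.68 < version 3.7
False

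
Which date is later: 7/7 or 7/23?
7/23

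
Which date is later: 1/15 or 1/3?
1/15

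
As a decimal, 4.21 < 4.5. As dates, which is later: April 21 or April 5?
April 21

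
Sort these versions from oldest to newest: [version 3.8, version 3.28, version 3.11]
[version 3.8, version 3.11, version 3.28]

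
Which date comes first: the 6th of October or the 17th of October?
the 6th of October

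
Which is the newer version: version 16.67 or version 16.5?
version 16.67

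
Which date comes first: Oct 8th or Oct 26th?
Oct 8th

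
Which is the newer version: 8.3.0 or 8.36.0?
8.36.0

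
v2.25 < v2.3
False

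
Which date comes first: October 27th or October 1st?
October 1st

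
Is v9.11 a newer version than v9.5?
Yes. Version numbers are compared segment by segment as integers, not as decimals: minor version 11 > 5, so v9.11 > v9.5 (even though the decimal 9.11 < 9.5).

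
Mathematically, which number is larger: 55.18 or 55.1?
55.18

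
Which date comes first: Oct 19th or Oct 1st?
Oct 1st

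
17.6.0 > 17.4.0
True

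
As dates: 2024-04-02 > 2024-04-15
False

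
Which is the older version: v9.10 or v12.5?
v9.10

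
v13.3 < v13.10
True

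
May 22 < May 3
False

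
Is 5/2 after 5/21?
No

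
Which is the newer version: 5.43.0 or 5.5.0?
5.43.0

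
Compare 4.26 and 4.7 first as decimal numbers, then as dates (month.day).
As decimals: 4.26 < 4.7. As dates: 4/26 is later than 4/7 (day 26 > day 7).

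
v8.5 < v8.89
True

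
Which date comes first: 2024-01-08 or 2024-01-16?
2024-01-08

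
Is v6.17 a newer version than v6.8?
Yes. Version numbers are compared segment by segment as integers, not as decimals: minor version 17 > 8, so v6.17 > v6.8 (even though the decimal 6.17 < 6.8).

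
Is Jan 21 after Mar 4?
No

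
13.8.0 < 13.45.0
True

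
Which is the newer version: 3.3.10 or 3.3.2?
3.3.10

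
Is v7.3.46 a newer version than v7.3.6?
Yes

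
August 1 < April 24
False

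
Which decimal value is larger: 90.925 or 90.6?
90.925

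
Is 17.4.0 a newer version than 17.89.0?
No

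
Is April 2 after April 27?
No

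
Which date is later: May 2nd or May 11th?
May 11th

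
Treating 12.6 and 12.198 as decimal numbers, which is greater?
12.6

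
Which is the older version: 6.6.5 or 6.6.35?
6.6.5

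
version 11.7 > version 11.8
False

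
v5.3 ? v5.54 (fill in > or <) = <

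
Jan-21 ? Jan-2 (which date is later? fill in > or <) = >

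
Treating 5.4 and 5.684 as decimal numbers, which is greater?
5.684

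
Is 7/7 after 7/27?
No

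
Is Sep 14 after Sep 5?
Yes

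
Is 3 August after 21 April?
Yes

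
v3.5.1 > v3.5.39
False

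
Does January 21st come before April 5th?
Yes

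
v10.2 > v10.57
False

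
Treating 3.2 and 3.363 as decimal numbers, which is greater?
3.363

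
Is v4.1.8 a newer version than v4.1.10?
No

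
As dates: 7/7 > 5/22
True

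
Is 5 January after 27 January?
No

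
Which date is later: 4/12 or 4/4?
4/12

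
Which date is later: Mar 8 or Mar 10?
Mar 10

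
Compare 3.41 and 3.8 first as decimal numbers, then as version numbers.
As decimals: 3.41 < 3.8. As versions: v3.41 > v3.8 (minor version 41 > 8).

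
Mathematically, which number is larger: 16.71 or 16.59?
16.71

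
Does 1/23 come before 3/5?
Yes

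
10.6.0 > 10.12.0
False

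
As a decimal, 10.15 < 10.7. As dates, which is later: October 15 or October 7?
October 15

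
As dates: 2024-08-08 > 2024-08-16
False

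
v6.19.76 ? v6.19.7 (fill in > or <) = >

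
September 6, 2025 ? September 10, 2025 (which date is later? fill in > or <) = <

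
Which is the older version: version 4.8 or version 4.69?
version 4.8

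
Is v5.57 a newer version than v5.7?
Yes. Version numbers are compared segment by segment as integers, not as decimals: minor version 57 > 7, so v5.57 > v5.7 (even though the decimal 5.57 < 5.7).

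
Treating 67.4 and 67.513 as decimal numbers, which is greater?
67.513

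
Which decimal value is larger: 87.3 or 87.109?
87.3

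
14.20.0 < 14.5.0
False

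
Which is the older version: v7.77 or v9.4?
v7.77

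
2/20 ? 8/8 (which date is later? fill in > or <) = <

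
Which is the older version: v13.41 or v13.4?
v13.4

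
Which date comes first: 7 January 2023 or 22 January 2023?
7 January 2023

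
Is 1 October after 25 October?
No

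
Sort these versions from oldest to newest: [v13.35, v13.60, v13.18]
[v13.18, v13.35, v13.60]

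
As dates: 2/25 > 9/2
False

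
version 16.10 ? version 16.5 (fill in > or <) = >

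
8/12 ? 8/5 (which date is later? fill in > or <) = >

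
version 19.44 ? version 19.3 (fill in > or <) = >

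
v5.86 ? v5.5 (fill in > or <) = >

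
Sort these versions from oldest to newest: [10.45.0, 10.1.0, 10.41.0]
[10.1.0, 10.41.0, 10.45.0]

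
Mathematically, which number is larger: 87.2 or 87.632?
87.632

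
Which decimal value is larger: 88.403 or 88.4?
88.403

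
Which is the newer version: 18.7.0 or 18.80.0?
18.80.0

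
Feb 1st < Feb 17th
True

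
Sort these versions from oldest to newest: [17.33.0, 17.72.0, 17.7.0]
[17.7.0, 17.33.0, 17.72.0]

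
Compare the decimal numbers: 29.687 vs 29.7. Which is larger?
29.7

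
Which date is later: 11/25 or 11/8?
11/25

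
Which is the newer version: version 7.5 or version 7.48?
version 7.48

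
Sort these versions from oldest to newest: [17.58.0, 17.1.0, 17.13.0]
[17.1.0, 17.13.0, 17.58.0]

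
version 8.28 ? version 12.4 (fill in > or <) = <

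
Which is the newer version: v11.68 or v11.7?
v11.68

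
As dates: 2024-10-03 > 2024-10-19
False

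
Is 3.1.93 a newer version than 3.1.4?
Yes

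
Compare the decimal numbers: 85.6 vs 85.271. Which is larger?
85.6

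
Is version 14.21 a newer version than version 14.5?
Yes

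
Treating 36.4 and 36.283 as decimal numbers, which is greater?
36.4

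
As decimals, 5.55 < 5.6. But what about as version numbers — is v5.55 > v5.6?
True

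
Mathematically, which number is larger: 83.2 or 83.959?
83.959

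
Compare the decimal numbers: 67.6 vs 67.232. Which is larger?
67.6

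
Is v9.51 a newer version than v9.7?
Yes. Version numbers are compared segment by segment as integers, not as decimals: minor version 51 > 7, so v9.51 > v9.7 (even though the decimal 9.51 < 9.7).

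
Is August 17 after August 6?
Yes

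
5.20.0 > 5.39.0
False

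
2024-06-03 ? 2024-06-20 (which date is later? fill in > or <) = <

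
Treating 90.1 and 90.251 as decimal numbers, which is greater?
90.251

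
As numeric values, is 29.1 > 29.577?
False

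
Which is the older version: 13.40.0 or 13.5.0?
13.5.0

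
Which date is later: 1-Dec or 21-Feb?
1-Dec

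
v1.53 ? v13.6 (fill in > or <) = <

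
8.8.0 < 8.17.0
True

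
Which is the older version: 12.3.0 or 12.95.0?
12.3.0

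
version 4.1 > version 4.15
False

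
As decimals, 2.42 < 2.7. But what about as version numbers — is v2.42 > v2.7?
True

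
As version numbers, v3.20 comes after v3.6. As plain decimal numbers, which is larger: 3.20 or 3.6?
3.6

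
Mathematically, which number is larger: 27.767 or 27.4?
27.767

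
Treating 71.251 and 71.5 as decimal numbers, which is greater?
71.5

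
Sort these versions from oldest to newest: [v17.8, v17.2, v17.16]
[v17.2, v17.8, v17.16]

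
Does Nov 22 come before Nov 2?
No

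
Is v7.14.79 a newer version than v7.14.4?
Yes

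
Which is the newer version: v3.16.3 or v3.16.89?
v3.16.89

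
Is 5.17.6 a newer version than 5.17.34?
No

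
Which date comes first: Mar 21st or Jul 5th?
Mar 21st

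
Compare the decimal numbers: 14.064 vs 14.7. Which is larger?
14.7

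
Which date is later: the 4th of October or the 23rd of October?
the 23rd of October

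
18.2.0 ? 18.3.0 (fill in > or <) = <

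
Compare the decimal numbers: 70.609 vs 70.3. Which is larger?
70.609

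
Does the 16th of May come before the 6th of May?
No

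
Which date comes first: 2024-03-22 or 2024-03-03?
2024-03-03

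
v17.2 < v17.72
True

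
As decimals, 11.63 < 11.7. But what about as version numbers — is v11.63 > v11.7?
True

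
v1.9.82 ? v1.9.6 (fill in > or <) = >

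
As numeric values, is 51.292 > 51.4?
False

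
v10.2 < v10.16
True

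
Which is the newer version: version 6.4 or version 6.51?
version 6.51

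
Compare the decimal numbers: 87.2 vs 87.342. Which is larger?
87.342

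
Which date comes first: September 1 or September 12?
September 1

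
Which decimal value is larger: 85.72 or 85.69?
85.72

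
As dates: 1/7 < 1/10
True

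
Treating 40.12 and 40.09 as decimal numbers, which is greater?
40.12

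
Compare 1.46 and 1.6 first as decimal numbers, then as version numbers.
As decimals: 1.46 < 1.6. As versions: v1.46 > v1.6 (minor version 46 > 6).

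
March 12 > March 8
True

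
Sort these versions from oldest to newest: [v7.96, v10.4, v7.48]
[v7.48, v7.96, v10.4]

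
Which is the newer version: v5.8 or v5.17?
v5.17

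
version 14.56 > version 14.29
True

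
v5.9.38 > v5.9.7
True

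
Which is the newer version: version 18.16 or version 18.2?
version 18.16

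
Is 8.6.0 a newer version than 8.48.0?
No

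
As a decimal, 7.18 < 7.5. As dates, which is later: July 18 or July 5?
July 18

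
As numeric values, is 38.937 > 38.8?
True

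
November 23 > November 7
True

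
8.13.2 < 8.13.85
True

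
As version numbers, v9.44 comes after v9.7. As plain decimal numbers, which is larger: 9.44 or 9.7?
9.7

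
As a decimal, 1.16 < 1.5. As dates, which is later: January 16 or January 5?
January 16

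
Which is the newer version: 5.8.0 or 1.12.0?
5.8.0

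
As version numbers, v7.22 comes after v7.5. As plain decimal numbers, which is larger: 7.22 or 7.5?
7.5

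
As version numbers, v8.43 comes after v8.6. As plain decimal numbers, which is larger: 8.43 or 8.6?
8.6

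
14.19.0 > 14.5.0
True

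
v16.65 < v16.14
False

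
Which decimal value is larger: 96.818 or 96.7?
96.818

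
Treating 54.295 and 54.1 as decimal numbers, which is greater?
54.295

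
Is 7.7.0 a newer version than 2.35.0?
Yes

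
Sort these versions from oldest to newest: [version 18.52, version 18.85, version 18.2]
[version 18.2, version 18.52, version 18.85]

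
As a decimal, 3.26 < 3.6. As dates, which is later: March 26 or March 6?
March 26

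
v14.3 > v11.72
True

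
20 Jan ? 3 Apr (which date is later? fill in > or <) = <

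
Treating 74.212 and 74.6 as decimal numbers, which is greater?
74.6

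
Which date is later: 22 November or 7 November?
22 November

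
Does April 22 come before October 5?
Yes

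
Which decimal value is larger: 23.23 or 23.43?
23.43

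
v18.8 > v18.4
True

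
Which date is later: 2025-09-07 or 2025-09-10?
2025-09-10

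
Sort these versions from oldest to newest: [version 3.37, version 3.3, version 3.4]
[version 3.3, version 3.4, version 3.37]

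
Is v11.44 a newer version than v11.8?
Yes. Version numbers are compared segment by segment as integers, not as decimals: minor version 44 > 8, so v11.44 > v11.8 (even though the decimal 11.44 < 11.8).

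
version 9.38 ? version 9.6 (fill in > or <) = >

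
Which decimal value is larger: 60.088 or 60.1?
60.1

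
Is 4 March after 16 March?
No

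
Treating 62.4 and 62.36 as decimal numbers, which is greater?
62.4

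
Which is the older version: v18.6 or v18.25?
v18.6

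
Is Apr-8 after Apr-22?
No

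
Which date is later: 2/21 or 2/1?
2/21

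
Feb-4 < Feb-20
True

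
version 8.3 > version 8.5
False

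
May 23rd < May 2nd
False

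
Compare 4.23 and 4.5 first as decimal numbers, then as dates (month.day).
As decimals: 4.23 < 4.5. As dates: 4/23 is later than 4/5 (day 23 > day 5).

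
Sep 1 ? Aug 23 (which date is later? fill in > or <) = >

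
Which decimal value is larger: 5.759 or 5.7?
5.759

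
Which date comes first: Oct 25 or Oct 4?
Oct 4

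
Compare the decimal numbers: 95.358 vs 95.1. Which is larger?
95.358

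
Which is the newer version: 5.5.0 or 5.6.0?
5.6.0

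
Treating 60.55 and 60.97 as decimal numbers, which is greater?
60.97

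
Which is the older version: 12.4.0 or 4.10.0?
4.10.0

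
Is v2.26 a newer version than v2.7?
Yes. Version numbers are compared segment by segment as integers, not as decimals: minor version 26 > 7, so v2.26 > v2.7 (even though the decimal 2.26 < 2.7).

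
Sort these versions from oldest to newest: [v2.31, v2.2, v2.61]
[v2.2, v2.31, v2.61]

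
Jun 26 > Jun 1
True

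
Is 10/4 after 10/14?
No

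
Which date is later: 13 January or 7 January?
13 January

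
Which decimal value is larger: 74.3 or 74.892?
74.892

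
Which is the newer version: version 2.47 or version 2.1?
version 2.47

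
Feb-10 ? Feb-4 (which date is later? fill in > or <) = >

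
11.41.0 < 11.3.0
False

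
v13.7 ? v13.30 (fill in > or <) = <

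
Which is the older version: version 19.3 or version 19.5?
version 19.3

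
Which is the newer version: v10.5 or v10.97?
v10.97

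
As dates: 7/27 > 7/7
True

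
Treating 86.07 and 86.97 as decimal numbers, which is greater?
86.97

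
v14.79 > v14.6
True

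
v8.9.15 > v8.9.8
True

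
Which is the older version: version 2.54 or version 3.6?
version 2.54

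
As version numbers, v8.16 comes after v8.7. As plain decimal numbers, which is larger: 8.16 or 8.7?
8.7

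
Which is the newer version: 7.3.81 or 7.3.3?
7.3.81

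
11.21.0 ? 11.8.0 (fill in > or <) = >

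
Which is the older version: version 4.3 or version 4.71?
version 4.3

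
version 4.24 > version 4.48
False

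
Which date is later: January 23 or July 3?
July 3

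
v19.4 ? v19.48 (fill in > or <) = <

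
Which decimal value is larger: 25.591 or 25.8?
25.8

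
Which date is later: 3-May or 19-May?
19-May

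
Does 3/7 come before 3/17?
Yes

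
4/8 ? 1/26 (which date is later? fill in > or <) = >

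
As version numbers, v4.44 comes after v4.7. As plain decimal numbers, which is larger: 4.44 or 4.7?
4.7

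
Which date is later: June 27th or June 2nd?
June 27th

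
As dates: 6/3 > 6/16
False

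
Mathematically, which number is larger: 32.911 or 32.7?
32.911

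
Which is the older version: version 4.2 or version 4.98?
version 4.2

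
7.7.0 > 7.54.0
False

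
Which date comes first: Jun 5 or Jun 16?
Jun 5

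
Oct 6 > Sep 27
True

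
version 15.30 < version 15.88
True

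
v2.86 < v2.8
False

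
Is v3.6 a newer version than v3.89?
No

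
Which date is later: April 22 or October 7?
October 7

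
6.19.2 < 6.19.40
True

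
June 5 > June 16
False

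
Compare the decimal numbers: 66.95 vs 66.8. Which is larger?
66.95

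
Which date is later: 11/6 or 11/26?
11/26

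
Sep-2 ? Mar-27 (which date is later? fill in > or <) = >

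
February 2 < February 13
True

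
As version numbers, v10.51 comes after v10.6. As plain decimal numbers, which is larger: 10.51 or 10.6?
10.6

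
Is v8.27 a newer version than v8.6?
Yes. Version numbers are compared segment by segment as integers, not as decimals: minor version 27 > 6, so v8.27 > v8.6 (even though the decimal 8.27 < 8.6).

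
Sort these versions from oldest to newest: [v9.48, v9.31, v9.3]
[v9.3, v9.31, v9.48]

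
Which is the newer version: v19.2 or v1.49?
v19.2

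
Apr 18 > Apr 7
True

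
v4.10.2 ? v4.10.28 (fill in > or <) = <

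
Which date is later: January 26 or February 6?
February 6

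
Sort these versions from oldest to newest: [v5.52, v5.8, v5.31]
[v5.8, v5.31, v5.52]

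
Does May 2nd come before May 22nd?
Yes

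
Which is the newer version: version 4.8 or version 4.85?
version 4.85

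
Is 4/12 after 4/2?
Yes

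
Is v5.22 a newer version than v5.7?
Yes. Version numbers are compared segment by segment as integers, not as decimals: minor version 22 > 7, so v5.22 > v5.7 (even though the decimal 5.22 < 5.7).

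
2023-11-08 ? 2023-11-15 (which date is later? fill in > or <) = <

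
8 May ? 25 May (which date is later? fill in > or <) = <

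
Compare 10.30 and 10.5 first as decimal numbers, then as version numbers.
As decimals: 10.30 < 10.5. As versions: v10.30 > v10.5 (minor version 30 > 5).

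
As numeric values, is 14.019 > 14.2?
False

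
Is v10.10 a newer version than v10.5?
Yes. Version numbers are compared segment by segment as integers, not as decimals: minor version 10 > 5, so v10.10 > v10.5 (even though the decimal 10.10 < 10.5).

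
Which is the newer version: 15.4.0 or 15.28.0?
15.28.0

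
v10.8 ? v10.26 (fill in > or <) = <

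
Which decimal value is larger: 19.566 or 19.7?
19.7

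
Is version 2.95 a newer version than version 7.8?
No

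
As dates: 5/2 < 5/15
True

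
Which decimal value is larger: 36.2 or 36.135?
36.2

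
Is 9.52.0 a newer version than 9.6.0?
Yes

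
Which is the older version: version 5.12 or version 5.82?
version 5.12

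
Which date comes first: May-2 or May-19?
May-2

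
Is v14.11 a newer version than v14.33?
No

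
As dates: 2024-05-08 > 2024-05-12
False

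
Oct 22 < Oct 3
False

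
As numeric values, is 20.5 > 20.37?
True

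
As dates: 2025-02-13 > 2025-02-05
True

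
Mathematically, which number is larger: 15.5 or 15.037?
15.5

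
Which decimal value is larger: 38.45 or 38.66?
38.66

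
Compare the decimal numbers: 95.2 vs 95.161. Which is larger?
95.2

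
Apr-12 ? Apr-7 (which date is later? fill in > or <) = >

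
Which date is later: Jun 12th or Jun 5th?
Jun 12th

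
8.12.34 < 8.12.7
False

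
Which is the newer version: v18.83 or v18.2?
v18.83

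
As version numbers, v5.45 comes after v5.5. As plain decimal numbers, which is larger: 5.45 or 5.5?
5.5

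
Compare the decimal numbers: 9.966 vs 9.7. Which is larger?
9.966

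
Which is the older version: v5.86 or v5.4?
v5.4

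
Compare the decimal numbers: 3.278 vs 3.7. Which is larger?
3.7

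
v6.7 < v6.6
False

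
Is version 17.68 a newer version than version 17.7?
Yes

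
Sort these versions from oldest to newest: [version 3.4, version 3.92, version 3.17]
[version 3.4, version 3.17, version 3.92]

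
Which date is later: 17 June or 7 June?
17 June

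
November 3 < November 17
True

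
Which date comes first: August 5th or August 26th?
August 5th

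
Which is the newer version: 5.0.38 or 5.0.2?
5.0.38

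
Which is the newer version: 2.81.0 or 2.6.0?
2.81.0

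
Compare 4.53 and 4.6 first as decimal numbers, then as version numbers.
As decimals: 4.53 < 4.6. As versions: v4.53 > v4.6 (minor version 53 > 6).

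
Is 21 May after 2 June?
No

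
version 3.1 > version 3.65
False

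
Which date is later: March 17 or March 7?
March 17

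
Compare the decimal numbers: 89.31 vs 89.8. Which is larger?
89.8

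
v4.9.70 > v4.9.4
True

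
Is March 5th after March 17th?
No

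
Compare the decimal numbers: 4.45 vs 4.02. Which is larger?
4.45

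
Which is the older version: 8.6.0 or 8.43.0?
8.6.0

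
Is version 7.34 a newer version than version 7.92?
No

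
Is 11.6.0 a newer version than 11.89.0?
No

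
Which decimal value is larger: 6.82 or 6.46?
6.82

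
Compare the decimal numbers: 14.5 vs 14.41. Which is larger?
14.5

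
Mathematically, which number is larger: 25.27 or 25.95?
25.95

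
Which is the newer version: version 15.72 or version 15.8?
version 15.72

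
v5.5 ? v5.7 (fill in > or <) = <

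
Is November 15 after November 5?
Yes. Day 15 comes after day 5 in November — this is a date comparison, not a decimal one (the decimal 11.15 would be smaller than 11.5).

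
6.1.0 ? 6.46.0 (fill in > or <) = <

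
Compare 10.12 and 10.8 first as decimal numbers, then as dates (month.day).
As decimals: 10.12 < 10.8. As dates: 10/12 is later than 10/8 (day 12 > day 8).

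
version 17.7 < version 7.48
False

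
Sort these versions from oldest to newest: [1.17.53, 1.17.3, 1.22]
[1.17.3, 1.17.53, 1.22]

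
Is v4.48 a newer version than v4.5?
Yes. Version numbers are compared segment by segment as integers, not as decimals: minor version 48 > 5, so v4.48 > v4.5 (even though the decimal 4.48 < 4.5).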